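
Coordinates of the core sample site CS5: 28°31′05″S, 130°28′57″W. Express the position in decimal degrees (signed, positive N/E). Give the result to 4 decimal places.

-28.5181°, -130.4825°

lat: 28.5181° S → -28.5181°
lon: 130.4825° W → -130.4825°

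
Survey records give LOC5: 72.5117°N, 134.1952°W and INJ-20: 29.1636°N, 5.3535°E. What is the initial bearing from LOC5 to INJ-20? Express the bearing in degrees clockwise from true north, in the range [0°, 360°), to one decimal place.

Δλ = 139.5487°
y = sin Δλ · cos φ₂ = 0.566554
x = cos φ₁ sin φ₂ − sin φ₁ cos φ₂ cos Δλ = 0.780219
θ = atan2(y, x) = 35.9852° → 35.9852° (mod 360°)

36.0°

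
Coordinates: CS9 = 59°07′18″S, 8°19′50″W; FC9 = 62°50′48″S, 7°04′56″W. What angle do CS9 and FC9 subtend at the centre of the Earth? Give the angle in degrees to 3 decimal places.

3.774°

CS9: φ = -59.12167°, λ = -8.33056°
FC9: φ = -62.84667°, λ = -7.08222°
Δφ = -3.7250°,  Δλ = 1.2483°
a = sin²(Δφ/2) + cos φ₁ cos φ₂ sin²(Δλ/2) = 0.001084
c = 2·arcsin(√a) = 0.065864 rad = 3.7737°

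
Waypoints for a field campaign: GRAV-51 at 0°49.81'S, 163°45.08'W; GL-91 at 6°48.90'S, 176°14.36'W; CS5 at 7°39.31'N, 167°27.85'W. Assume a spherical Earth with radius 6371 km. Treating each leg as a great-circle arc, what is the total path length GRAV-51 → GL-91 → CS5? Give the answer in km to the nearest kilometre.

GRAV-51: φ = -0.83017°, λ = -163.75133°
GL-91: φ = -6.81500°, λ = -176.23933°
CS5: φ = +7.65517°, λ = -167.46417°
GRAV-51→GL-91: c = 0.241165 rad, d = 1536.46 km
GL-91→CS5: c = 0.295149 rad, d = 1880.40 km
Total = 1536.46 + 1880.40 = 3416.86 km

3417 km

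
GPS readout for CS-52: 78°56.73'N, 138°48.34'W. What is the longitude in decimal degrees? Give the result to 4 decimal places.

138° + 48.34′/60 = 138 + 0.80567 = 138.8057°

138.8057°W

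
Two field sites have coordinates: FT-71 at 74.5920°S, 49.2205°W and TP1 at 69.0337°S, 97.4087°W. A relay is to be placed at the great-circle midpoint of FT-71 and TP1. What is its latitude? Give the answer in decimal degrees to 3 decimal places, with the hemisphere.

73.271°S

Bx = cos φ₂ cos Δλ = 0.238553,  By = cos φ₂ sin Δλ = -0.266696
φₘ = atan2(sin φ₁ + sin φ₂, √((cos φ₁ + Bx)² + By²)) = -73.27103°
λₘ = λ₁ + atan2(By, cos φ₁ + Bx) = -77.09502°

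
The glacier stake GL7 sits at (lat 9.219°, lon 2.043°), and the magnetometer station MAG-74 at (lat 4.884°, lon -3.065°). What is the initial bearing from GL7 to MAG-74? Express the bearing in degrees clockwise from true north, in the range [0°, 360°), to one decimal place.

Δλ = -5.1080°
y = sin Δλ · cos φ₂ = -0.088710
x = cos φ₁ sin φ₂ − sin φ₁ cos φ₂ cos Δλ = -0.074954
θ = atan2(y, x) = -130.1955° → 229.8045° (mod 360°)

229.8°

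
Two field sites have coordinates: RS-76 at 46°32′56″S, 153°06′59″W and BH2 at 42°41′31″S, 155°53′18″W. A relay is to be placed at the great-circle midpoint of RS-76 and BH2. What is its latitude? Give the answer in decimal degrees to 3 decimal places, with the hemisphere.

RS-76: φ = -46.54889°, λ = -153.11639°
BH2: φ = -42.69194°, λ = -155.88833°
Bx = cos φ₂ cos Δλ = 0.734150,  By = cos φ₂ sin Δλ = -0.035546
φₘ = atan2(sin φ₁ + sin φ₂, √((cos φ₁ + Bx)² + By²)) = -44.62879°
λₘ = λ₁ + atan2(By, cos φ₁ + Bx) = -154.54842°

44.629°S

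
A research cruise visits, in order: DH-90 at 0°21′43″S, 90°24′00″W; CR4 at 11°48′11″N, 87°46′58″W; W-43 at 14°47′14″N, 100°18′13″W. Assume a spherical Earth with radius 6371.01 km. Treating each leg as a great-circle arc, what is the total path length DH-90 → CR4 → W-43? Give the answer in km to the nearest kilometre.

DH-90: φ = -0.36194°, λ = -90.40000°
CR4: φ = +11.80306°, λ = -87.78278°
W-43: φ = +14.78722°, λ = -100.30361°
DH-90→CR4: c = 0.217111 rad, d = 1383.22 km
CR4→W-43: c = 0.218908 rad, d = 1394.67 km
Total = 1383.22 + 1394.67 = 2777.89 km

2778 km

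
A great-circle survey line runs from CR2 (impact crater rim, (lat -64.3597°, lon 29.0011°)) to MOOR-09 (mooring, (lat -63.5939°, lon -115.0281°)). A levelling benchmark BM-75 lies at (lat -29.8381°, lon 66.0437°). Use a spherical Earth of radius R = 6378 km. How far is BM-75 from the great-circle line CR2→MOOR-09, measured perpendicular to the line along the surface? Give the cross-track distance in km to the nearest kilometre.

2279 km

δ₁₃ = central angle CR2→BM-75 = 0.725510 rad  (haversine)
θ₁₃ = bearing CR2→BM-75 = 51.957°,  θ₁₂ = bearing CR2→MOOR-09 = 200.146°
dₓₜ = R·arcsin(sin δ₁₃ · sin(θ₁₃ − θ₁₂)) = 6378·arcsin(0.66352·sin(-148.189°)) = -2278.895 km
|dₓₜ| = 2278.895 km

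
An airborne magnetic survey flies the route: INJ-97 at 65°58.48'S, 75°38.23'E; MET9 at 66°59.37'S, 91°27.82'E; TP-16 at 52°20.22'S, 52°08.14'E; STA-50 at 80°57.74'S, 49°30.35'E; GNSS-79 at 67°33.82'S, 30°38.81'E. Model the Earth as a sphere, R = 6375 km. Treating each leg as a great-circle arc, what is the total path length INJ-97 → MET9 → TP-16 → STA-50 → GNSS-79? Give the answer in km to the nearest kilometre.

8146 km

INJ-97: φ = -65.97467°, λ = +75.63717°
MET9: φ = -66.98950°, λ = +91.46367°
TP-16: φ = -52.33700°, λ = +52.13567°
STA-50: φ = -80.96233°, λ = +49.50583°
GNSS-79: φ = -67.56367°, λ = +30.64683°
INJ-97→MET9: c = 0.111323 rad, d = 709.68 km
MET9→TP-16: c = 0.419270 rad, d = 2672.84 km
TP-16→STA-50: c = 0.499817 rad, d = 3186.34 km
STA-50→GNSS-79: c = 0.247357 rad, d = 1576.90 km
Total = 709.68 + 2672.84 + 3186.34 + 1576.90 = 8145.76 km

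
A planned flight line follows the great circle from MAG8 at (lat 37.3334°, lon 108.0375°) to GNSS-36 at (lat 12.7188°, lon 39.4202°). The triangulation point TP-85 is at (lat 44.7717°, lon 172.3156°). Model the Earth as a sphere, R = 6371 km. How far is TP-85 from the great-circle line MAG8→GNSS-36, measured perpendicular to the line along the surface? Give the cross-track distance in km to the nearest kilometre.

δ₁₃ = central angle MAG8→TP-85 = 0.833760 rad  (haversine)
θ₁₃ = bearing MAG8→TP-85 = 59.740°,  θ₁₂ = bearing MAG8→GNSS-36 = 267.439°
dₓₜ = R·arcsin(sin δ₁₃ · sin(θ₁₃ − θ₁₂)) = 6371·arcsin(0.74046·sin(-207.699°)) = 2238.603 km
|dₓₜ| = 2238.603 km

2239 km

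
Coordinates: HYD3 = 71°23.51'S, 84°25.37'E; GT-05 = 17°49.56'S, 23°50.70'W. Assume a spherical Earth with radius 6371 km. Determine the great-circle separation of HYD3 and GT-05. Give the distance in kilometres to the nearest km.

HYD3: φ = -71.39183°, λ = +84.42283°
GT-05: φ = -17.82600°, λ = -23.84500°
Δφ = 53.5658°,  Δλ = -108.2678°
a = sin²(Δφ/2) + cos φ₁ cos φ₂ sin²(Δλ/2) = 0.402549
c = 2·arcsin(√a) = 1.374638 rad = 78.7610°
d = R·c = 6371 × 1.374638 = 8757.8 km

8758 km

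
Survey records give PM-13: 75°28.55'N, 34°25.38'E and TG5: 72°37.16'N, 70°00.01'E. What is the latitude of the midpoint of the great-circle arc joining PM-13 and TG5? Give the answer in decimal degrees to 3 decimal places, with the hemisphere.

74.768°N

PM-13: φ = +75.47583°, λ = +34.42300°
TG5: φ = +72.61933°, λ = +70.00017°
Bx = cos φ₂ cos Δλ = 0.242958,  By = cos φ₂ sin Δλ = 0.173794
φₘ = atan2(sin φ₁ + sin φ₂, √((cos φ₁ + Bx)² + By²)) = 74.76836°
λₘ = λ₁ + atan2(By, cos φ₁ + Bx) = 53.81462°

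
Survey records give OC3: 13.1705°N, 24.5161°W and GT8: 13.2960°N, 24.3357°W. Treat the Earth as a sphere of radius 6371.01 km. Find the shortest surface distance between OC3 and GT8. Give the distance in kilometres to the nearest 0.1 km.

Δφ = 0.1255°,  Δλ = 0.1804°
a = sin²(Δφ/2) + cos φ₁ cos φ₂ sin²(Δλ/2) = 0.000004
c = 2·arcsin(√a) = 0.003767 rad = 0.2158°
d = R·c = 6371.01 × 0.003767 = 24.0 km

24.0 km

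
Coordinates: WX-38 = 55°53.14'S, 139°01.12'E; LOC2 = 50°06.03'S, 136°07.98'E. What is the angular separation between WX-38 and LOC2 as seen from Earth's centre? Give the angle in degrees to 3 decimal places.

6.039°

WX-38: φ = -55.88567°, λ = +139.01867°
LOC2: φ = -50.10050°, λ = +136.13300°
Δφ = 5.7852°,  Δλ = -2.8857°
a = sin²(Δφ/2) + cos φ₁ cos φ₂ sin²(Δλ/2) = 0.002775
c = 2·arcsin(√a) = 0.105399 rad = 6.0389°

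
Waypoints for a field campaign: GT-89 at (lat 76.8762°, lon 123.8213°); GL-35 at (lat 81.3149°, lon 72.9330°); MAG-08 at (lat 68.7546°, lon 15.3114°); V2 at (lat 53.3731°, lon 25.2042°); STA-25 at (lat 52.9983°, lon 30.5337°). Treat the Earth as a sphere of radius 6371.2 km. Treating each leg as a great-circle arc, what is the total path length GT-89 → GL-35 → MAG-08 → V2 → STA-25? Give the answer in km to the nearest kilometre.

GT-89→GL-35: c = 0.177187 rad, d = 1128.89 km
GL-35→MAG-08: c = 0.315467 rad, d = 2009.90 km
MAG-08→V2: c = 0.280321 rad, d = 1785.98 km
V2→STA-25: c = 0.056107 rad, d = 357.47 km
Total = 1128.89 + 2009.90 + 1785.98 + 357.47 = 5282.25 km

5282 km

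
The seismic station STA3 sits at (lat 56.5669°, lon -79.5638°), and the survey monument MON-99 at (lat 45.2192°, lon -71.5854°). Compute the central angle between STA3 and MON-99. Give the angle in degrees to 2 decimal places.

Δφ = -11.3477°,  Δλ = 7.9784°
a = sin²(Δφ/2) + cos φ₁ cos φ₂ sin²(Δλ/2) = 0.011653
c = 2·arcsin(√a) = 0.216317 rad = 12.3940°

12.39°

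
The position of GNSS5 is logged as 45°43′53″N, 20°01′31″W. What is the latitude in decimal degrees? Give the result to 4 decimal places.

45° + 43′/60 + 53″/3600 = 45 + 0.71667 + 0.01472 = 45.7314°

45.7314°N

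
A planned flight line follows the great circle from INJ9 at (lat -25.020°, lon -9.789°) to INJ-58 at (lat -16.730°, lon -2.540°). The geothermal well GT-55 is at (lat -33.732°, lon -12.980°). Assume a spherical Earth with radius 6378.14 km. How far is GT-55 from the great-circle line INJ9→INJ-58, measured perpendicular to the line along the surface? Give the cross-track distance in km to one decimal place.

407.2 km

δ₁₃ = central angle INJ9→GT-55 = 0.159582 rad  (haversine)
θ₁₃ = bearing INJ9→GT-55 = 196.937°,  θ₁₂ = bearing INJ9→INJ-58 = 40.608°
dₓₜ = R·arcsin(sin δ₁₃ · sin(θ₁₃ − θ₁₂)) = 6378.14·arcsin(0.15891·sin(156.329°)) = 407.190 km
|dₓₜ| = 407.190 km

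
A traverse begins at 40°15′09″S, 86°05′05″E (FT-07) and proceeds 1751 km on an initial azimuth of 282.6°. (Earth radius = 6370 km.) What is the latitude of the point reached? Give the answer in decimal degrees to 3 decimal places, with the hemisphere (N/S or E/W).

35.219°S

FT-07: φ = -40.25250°, λ = +86.08472°
δ = d/R = 1751/6370 = 0.274882 rad
φ₂ = arcsin(sin φ₁ cos δ + cos φ₁ sin δ cos θ)
   = arcsin(-0.64616·0.96246 + 0.76320·0.27143·0.21814) = -35.21935°
λ₂ = λ₁ + atan2(sin θ sin δ cos φ₁, cos δ − sin φ₁ sin φ₂) = 67.16454°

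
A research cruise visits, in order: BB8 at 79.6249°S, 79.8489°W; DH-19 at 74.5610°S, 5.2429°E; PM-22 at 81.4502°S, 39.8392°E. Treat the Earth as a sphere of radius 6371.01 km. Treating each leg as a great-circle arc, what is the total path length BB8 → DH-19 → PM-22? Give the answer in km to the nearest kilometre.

3052 km

BB8→DH-19: c = 0.310254 rad, d = 1976.63 km
DH-19→PM-22: c = 0.168833 rad, d = 1075.63 km
Total = 1976.63 + 1075.63 = 3052.26 km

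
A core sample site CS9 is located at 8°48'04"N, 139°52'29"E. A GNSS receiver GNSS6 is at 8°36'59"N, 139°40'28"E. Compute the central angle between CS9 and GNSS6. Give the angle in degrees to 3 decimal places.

CS9: φ = +8.80111°, λ = +139.87472°
GNSS6: φ = +8.61639°, λ = +139.67444°
Δφ = -0.1847°,  Δλ = -0.2003°
a = sin²(Δφ/2) + cos φ₁ cos φ₂ sin²(Δλ/2) = 0.000006
c = 2·arcsin(√a) = 0.004726 rad = 0.2708°

0.271°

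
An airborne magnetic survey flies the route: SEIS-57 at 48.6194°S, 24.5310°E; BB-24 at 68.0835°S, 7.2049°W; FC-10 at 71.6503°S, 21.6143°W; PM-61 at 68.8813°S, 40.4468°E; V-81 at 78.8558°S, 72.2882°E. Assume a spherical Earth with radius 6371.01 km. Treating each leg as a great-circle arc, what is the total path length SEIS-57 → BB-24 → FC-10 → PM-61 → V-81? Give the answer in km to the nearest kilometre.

7151 km

SEIS-57→BB-24: c = 0.437160 rad, d = 2785.15 km
BB-24→FC-10: c = 0.106196 rad, d = 676.58 km
FC-10→PM-61: c = 0.352396 rad, d = 2245.12 km
PM-61→V-81: c = 0.226737 rad, d = 1444.54 km
Total = 2785.15 + 676.58 + 2245.12 + 1444.54 = 7151.39 km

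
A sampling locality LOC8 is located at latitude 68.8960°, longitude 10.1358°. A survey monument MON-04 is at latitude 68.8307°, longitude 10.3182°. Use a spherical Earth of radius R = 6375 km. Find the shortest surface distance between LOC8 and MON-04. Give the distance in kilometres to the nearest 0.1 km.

Δφ = -0.0653°,  Δλ = 0.1824°
a = sin²(Δφ/2) + cos φ₁ cos φ₂ sin²(Δλ/2) = 0.000001
c = 2·arcsin(√a) = 0.001618 rad = 0.0927°
d = R·c = 6375 × 0.001618 = 10.3 km

10.3 km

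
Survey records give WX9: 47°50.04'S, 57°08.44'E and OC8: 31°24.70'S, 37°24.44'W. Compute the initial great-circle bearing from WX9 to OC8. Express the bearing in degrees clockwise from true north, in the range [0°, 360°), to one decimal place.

244.8°

WX9: φ = -47.83400°, λ = +57.14067°
OC8: φ = -31.41167°, λ = -37.40733°
Δλ = -94.5480°
y = sin Δλ · cos φ₂ = -0.850757
x = cos φ₁ sin φ₂ − sin φ₁ cos φ₂ cos Δλ = -0.400020
θ = atan2(y, x) = -115.1826° → 244.8174° (mod 360°)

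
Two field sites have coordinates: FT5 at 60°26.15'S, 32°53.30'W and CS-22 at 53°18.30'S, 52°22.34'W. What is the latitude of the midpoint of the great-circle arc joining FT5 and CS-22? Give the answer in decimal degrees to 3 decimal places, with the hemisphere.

57.247°S

FT5: φ = -60.43583°, λ = -32.88833°
CS-22: φ = -53.30500°, λ = -52.37233°
Bx = cos φ₂ cos Δλ = 0.563336,  By = cos φ₂ sin Δλ = -0.199311
φₘ = atan2(sin φ₁ + sin φ₂, √((cos φ₁ + Bx)² + By²)) = -57.24670°
λₘ = λ₁ + atan2(By, cos φ₁ + Bx) = -43.56942°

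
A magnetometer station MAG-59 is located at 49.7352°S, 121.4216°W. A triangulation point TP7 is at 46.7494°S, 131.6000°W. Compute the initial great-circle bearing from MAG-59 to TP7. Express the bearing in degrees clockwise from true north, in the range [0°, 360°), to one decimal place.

289.9°

Δλ = -10.1784°
y = sin Δλ · cos φ₂ = -0.121083
x = cos φ₁ sin φ₂ − sin φ₁ cos φ₂ cos Δλ = 0.043860
θ = atan2(y, x) = -70.0880° → 289.9120° (mod 360°)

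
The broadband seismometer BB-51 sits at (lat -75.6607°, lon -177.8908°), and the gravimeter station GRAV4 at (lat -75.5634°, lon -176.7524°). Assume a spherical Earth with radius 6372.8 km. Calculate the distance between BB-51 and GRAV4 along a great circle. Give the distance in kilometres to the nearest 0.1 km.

Δφ = 0.0973°,  Δλ = 1.1384°
a = sin²(Δφ/2) + cos φ₁ cos φ₂ sin²(Δλ/2) = 0.000007
c = 2·arcsin(√a) = 0.005221 rad = 0.2991°
d = R·c = 6372.8 × 0.005221 = 33.3 km

33.3 km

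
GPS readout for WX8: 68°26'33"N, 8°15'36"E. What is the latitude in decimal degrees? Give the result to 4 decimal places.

68° + 26′/60 + 33″/3600 = 68 + 0.43333 + 0.00917 = 68.4425°

68.4425°N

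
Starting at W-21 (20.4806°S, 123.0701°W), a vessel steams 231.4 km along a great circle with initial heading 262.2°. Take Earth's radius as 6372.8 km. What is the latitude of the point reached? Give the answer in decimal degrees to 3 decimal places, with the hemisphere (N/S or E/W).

δ = d/R = 231.4/6372.8 = 0.036311 rad
φ₂ = arcsin(sin φ₁ cos δ + cos φ₁ sin δ cos θ)
   = arcsin(-0.34989·0.99934 + 0.93679·0.03630·-0.13572) = -20.74902°
λ₂ = λ₁ + atan2(sin θ sin δ cos φ₁, cos δ − sin φ₁ sin φ₂) = -125.27431°

20.749°S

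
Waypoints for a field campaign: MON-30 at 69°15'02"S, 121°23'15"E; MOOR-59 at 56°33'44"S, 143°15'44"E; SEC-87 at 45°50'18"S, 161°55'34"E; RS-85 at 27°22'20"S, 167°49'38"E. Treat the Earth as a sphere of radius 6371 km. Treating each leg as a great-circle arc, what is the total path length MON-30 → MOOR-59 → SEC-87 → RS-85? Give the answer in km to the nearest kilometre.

5645 km

MON-30: φ = -69.25056°, λ = +121.38750°
MOOR-59: φ = -56.56222°, λ = +143.26222°
SEC-87: φ = -45.83833°, λ = +161.92611°
RS-85: φ = -27.37222°, λ = +167.82722°
MON-30→MOOR-59: c = 0.278301 rad, d = 1773.06 km
MOOR-59→SEC-87: c = 0.275288 rad, d = 1753.86 km
SEC-87→RS-85: c = 0.332490 rad, d = 2118.29 km
Total = 1773.06 + 1753.86 + 2118.29 = 5645.20 km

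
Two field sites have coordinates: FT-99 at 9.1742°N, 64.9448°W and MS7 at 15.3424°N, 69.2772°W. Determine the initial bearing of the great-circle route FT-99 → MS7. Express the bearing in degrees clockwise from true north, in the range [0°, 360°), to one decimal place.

Δλ = -4.3324°
y = sin Δλ · cos φ₂ = -0.072850
x = cos φ₁ sin φ₂ − sin φ₁ cos φ₂ cos Δλ = 0.107887
θ = atan2(y, x) = -34.0291° → 325.9709° (mod 360°)

326.0°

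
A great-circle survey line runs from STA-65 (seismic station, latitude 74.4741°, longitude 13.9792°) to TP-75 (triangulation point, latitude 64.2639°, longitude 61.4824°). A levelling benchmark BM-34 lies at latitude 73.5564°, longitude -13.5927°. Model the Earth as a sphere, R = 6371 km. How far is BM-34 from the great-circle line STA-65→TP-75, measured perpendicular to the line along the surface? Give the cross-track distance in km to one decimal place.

δ₁₃ = central angle STA-65→BM-34 = 0.132259 rad  (haversine)
θ₁₃ = bearing STA-65→BM-34 = 276.513°,  θ₁₂ = bearing STA-65→TP-75 = 97.388°
dₓₜ = R·arcsin(sin δ₁₃ · sin(θ₁₃ − θ₁₂)) = 6371·arcsin(0.13187·sin(179.125°)) = 12.831 km
|dₓₜ| = 12.831 km

12.8 km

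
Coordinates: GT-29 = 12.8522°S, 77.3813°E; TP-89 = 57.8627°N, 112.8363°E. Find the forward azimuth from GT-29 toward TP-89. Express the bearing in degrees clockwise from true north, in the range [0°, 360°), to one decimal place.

18.5°

Δλ = 35.4550°
y = sin Δλ · cos φ₂ = 0.308565
x = cos φ₁ sin φ₂ − sin φ₁ cos φ₂ cos Δλ = 0.921946
θ = atan2(y, x) = 18.5048° → 18.5048° (mod 360°)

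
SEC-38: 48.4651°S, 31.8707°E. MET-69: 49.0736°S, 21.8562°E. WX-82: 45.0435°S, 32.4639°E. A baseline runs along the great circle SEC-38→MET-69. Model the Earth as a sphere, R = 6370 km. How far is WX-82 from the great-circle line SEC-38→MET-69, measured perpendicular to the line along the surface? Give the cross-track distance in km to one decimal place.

368.2 km

δ₁₃ = central angle SEC-38→WX-82 = 0.060137 rad  (haversine)
θ₁₃ = bearing SEC-38→WX-82 = 6.991°,  θ₁₂ = bearing SEC-38→MET-69 = 260.976°
dₓₜ = R·arcsin(sin δ₁₃ · sin(θ₁₃ − θ₁₂)) = 6370·arcsin(0.06010·sin(-253.985°)) = 368.191 km
|dₓₜ| = 368.191 km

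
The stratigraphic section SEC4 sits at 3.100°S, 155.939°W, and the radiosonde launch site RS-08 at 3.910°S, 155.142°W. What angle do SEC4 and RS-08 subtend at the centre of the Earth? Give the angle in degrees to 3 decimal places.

1.135°

Δφ = -0.8100°,  Δλ = 0.7970°
a = sin²(Δφ/2) + cos φ₁ cos φ₂ sin²(Δλ/2) = 0.000098
c = 2·arcsin(√a) = 0.019815 rad = 1.1353°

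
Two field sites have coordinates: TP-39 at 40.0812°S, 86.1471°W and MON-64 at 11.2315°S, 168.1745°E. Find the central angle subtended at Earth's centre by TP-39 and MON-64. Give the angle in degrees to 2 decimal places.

94.44°

Δφ = 28.8497°,  Δλ = -105.6784°
a = sin²(Δφ/2) + cos φ₁ cos φ₂ sin²(Δλ/2) = 0.538699
c = 2·arcsin(√a) = 1.648272 rad = 94.4390°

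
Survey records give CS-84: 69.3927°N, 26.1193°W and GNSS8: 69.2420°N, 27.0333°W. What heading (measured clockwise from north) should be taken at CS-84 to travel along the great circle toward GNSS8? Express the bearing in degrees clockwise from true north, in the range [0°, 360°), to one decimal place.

245.4°

Δλ = -0.9140°
y = sin Δλ · cos φ₂ = -0.005654
x = cos φ₁ sin φ₂ − sin φ₁ cos φ₂ cos Δλ = -0.002588
θ = atan2(y, x) = -114.5965° → 245.4035° (mod 360°)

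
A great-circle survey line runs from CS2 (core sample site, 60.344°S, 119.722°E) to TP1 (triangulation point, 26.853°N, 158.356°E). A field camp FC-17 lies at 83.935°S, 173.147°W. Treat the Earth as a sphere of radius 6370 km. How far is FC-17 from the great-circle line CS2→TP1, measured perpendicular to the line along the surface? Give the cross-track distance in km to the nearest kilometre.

δ₁₃ = central angle CS2→FC-17 = 0.485452 rad  (haversine)
θ₁₃ = bearing CS2→FC-17 = 167.958°,  θ₁₂ = bearing CS2→TP1 = 33.894°
dₓₜ = R·arcsin(sin δ₁₃ · sin(θ₁₃ − θ₁₂)) = 6370·arcsin(0.46661·sin(134.064°)) = 2177.977 km
|dₓₜ| = 2177.977 km

2178 km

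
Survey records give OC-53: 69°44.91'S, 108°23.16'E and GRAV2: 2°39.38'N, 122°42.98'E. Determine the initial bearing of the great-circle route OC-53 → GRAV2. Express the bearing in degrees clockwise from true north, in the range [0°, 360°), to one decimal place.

15.0°

OC-53: φ = -69.74850°, λ = +108.38600°
GRAV2: φ = +2.65633°, λ = +122.71633°
Δλ = 14.3303°
y = sin Δλ · cos φ₂ = 0.247246
x = cos φ₁ sin φ₂ − sin φ₁ cos φ₂ cos Δλ = 0.924056
θ = atan2(y, x) = 14.9795° → 14.9795° (mod 360°)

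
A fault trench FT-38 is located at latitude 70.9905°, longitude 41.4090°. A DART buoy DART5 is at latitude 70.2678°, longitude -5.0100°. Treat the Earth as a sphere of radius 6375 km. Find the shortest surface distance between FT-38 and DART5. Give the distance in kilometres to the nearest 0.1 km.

1673.0 km

Δφ = -0.7227°,  Δλ = -46.4190°
a = sin²(Δφ/2) + cos φ₁ cos φ₂ sin²(Δλ/2) = 0.017120
c = 2·arcsin(√a) = 0.262437 rad = 15.0365°
d = R·c = 6375 × 0.262437 = 1673.0 km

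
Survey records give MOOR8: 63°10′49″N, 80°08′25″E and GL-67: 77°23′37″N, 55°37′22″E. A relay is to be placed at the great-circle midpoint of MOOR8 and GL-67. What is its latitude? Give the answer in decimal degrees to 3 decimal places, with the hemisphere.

MOOR8: φ = +63.18028°, λ = +80.14028°
GL-67: φ = +77.39361°, λ = +55.62278°
Bx = cos φ₂ cos Δλ = 0.198573,  By = cos φ₂ sin Δλ = -0.090568
φₘ = atan2(sin φ₁ + sin φ₂, √((cos φ₁ + Bx)² + By²)) = 70.65187°
λₘ = λ₁ + atan2(By, cos φ₁ + Bx) = 72.20508°

70.652°N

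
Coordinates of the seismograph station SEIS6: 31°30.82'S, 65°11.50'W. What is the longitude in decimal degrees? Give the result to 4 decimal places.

65.1917°W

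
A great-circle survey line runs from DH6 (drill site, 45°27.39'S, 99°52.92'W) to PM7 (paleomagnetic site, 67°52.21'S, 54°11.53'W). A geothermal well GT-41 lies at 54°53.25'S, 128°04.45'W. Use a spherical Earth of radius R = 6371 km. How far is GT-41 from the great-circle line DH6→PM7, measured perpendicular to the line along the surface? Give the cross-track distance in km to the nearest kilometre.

DH6: φ = -45.45650°, λ = -99.88200°
PM7: φ = -67.87017°, λ = -54.19217°
GT-41: φ = -54.88750°, λ = -128.07417°
δ₁₃ = central angle DH6→GT-41 = 0.352188 rad  (haversine)
θ₁₃ = bearing DH6→GT-41 = 231.975°,  θ₁₂ = bearing DH6→PM7 = 149.750°
dₓₜ = R·arcsin(sin δ₁₃ · sin(θ₁₃ − θ₁₂)) = 6371·arcsin(0.34495·sin(82.225°)) = 2222.280 km
|dₓₜ| = 2222.280 km

2222 km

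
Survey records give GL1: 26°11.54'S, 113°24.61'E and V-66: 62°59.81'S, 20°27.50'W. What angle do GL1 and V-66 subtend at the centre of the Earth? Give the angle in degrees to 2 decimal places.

GL1: φ = -26.19233°, λ = +113.41017°
V-66: φ = -62.99683°, λ = -20.45833°
Δφ = -36.8045°,  Δλ = -133.8685°
a = sin²(Δφ/2) + cos φ₁ cos φ₂ sin²(Δλ/2) = 0.444538
c = 2·arcsin(√a) = 1.459644 rad = 83.6314°

83.63°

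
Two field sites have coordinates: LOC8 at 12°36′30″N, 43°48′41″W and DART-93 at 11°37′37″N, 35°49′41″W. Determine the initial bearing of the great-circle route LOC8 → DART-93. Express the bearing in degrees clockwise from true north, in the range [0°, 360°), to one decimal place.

LOC8: φ = +12.60833°, λ = -43.81139°
DART-93: φ = +11.62694°, λ = -35.82806°
Δλ = 7.9833°
y = sin Δλ · cos φ₂ = 0.136035
x = cos φ₁ sin φ₂ − sin φ₁ cos φ₂ cos Δλ = -0.015056
θ = atan2(y, x) = 96.3154° → 96.3154° (mod 360°)

96.3°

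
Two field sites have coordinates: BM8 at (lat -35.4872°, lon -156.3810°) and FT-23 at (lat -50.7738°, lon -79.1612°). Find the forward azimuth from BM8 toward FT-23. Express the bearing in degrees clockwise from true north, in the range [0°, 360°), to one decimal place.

Δλ = 77.2198°
y = sin Δλ · cos φ₂ = 0.616717
x = cos φ₁ sin φ₂ − sin φ₁ cos φ₂ cos Δλ = -0.549550
θ = atan2(y, x) = 131.7039° → 131.7039° (mod 360°)

131.7°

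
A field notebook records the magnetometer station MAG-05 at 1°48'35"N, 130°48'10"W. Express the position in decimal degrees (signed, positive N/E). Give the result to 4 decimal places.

+1.8097°, -130.8028°

lat: 1.8097° N → +1.8097°
lon: 130.8028° W → -130.8028°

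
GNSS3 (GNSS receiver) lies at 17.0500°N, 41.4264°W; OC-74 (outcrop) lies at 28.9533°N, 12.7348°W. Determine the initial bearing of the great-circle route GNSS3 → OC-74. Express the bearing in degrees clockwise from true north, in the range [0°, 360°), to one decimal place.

60.5°

Δλ = 28.6916°
y = sin Δλ · cos φ₂ = 0.420090
x = cos φ₁ sin φ₂ − sin φ₁ cos φ₂ cos Δλ = 0.237762
θ = atan2(y, x) = 60.4911° → 60.4911° (mod 360°)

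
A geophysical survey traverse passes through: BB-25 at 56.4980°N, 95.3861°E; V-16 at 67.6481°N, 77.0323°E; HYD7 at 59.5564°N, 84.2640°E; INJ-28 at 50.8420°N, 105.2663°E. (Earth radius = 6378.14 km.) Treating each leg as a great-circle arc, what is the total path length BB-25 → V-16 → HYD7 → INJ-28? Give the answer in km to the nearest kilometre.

4160 km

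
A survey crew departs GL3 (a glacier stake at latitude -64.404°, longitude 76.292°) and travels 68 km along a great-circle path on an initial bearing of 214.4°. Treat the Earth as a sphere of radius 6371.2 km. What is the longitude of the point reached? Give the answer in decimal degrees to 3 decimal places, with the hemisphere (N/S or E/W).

δ = d/R = 68/6371.2 = 0.010673 rad
φ₂ = arcsin(sin φ₁ cos δ + cos φ₁ sin δ cos θ)
   = arcsin(-0.90186·0.99994 + 0.43202·0.01067·-0.82511) = -64.90635°
λ₂ = λ₁ + atan2(sin θ sin δ cos φ₁, cos δ − sin φ₁ sin φ₂) = 75.47735°

75.477°E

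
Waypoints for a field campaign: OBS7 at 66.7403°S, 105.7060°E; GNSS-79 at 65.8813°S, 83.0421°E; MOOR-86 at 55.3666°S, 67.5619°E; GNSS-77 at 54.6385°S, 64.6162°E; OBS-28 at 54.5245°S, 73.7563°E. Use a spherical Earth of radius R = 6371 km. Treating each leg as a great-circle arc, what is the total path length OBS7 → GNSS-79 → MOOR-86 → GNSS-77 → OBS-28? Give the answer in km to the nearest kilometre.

3238 km

OBS7→GNSS-79: c = 0.158741 rad, d = 1011.34 km
GNSS-79→MOOR-86: c = 0.225048 rad, d = 1433.78 km
MOOR-86→GNSS-77: c = 0.032105 rad, d = 204.54 km
GNSS-77→OBS-28: c = 0.092408 rad, d = 588.73 km
Total = 1011.34 + 1433.78 + 204.54 + 588.73 = 3238.40 km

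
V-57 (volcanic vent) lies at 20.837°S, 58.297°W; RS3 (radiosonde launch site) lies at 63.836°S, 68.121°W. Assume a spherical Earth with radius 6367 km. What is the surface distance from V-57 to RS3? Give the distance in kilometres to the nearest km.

4834 km

Δφ = -42.9990°,  Δλ = -9.8240°
a = sin²(Δφ/2) + cos φ₁ cos φ₂ sin²(Δλ/2) = 0.137339
c = 2·arcsin(√a) = 0.759293 rad = 43.5043°
d = R·c = 6367 × 0.759293 = 4834.4 km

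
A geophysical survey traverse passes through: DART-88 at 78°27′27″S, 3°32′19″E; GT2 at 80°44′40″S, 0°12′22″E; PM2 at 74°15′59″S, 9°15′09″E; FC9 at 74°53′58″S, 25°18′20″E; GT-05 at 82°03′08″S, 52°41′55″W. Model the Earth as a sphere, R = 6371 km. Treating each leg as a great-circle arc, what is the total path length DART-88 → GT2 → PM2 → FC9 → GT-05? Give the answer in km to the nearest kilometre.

DART-88: φ = -78.45750°, λ = +3.53861°
GT2: φ = -80.74444°, λ = +0.20611°
PM2: φ = -74.26639°, λ = +9.25250°
FC9: φ = -74.89944°, λ = +25.30556°
GT-05: φ = -82.05222°, λ = -52.69861°
DART-88→GT2: c = 0.041256 rad, d = 262.84 km
GT2→PM2: c = 0.117774 rad, d = 750.34 km
PM2→FC9: c = 0.075060 rad, d = 478.21 km
FC9→GT-05: c = 0.270329 rad, d = 1722.27 km
Total = 262.84 + 750.34 + 478.21 + 1722.27 = 3213.65 km

3214 km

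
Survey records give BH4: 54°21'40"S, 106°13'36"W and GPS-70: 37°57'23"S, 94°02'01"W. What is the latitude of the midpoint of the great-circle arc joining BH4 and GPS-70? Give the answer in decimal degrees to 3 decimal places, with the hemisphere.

46.317°S

BH4: φ = -54.36111°, λ = -106.22667°
GPS-70: φ = -37.95639°, λ = -94.03361°
Bx = cos φ₂ cos Δλ = 0.770692,  By = cos φ₂ sin Δλ = 0.166532
φₘ = atan2(sin φ₁ + sin φ₂, √((cos φ₁ + Bx)² + By²)) = -46.31740°
λₘ = λ₁ + atan2(By, cos φ₁ + Bx) = -99.21169°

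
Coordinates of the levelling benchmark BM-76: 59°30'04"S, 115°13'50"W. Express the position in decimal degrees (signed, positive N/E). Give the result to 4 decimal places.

lat: 59.5011° S → -59.5011°
lon: 115.2306° W → -115.2306°

-59.5011°, -115.2306°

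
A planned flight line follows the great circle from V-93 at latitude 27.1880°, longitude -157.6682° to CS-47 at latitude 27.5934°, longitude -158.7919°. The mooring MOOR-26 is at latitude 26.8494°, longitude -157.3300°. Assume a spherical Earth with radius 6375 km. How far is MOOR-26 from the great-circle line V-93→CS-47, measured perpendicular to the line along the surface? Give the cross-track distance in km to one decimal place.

22.0 km

δ₁₃ = central angle V-93→MOOR-26 = 0.007910 rad  (haversine)
θ₁₃ = bearing V-93→MOOR-26 = 138.260°,  θ₁₂ = bearing V-93→CS-47 = 292.371°
dₓₜ = R·arcsin(sin δ₁₃ · sin(θ₁₃ − θ₁₂)) = 6375·arcsin(0.00791·sin(-154.111°)) = -22.019 km
|dₓₜ| = 22.019 km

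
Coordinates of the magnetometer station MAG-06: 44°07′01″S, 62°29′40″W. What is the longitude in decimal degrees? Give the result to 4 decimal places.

62.4944°W

62° + 29′/60 + 40″/3600 = 62 + 0.48333 + 0.01111 = 62.4944°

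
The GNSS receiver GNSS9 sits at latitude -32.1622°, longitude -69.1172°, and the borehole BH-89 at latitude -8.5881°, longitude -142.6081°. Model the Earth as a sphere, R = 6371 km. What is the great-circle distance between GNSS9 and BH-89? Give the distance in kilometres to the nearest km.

Δφ = 23.5741°,  Δλ = -73.4909°
a = sin²(Δφ/2) + cos φ₁ cos φ₂ sin²(Δλ/2) = 0.341323
c = 2·arcsin(√a) = 1.247858 rad = 71.4970°
d = R·c = 6371 × 1.247858 = 7950.1 km

7950 km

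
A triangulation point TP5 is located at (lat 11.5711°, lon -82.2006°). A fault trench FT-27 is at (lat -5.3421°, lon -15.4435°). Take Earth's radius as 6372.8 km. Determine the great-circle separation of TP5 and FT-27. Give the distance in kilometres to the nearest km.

7621 km

Δφ = -16.9132°,  Δλ = 66.7571°
a = sin²(Δφ/2) + cos φ₁ cos φ₂ sin²(Δλ/2) = 0.316872
c = 2·arcsin(√a) = 1.195814 rad = 68.5151°
d = R·c = 6372.8 × 1.195814 = 7620.7 km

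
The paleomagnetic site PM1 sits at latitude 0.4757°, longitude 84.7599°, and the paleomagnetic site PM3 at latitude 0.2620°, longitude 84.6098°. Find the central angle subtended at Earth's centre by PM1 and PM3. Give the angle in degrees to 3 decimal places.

0.261°

Δφ = -0.2137°,  Δλ = -0.1501°
a = sin²(Δφ/2) + cos φ₁ cos φ₂ sin²(Δλ/2) = 0.000005
c = 2·arcsin(√a) = 0.004558 rad = 0.2611°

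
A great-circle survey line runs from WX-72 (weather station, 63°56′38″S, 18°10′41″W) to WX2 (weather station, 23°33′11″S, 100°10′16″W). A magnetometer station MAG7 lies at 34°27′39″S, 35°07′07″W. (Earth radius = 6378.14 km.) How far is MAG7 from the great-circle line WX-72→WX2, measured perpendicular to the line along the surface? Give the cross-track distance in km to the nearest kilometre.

3157 km

WX-72: φ = -63.94389°, λ = -18.17806°
WX2: φ = -23.55306°, λ = -100.17111°
MAG7: φ = -34.46083°, λ = -35.11861°
δ₁₃ = central angle WX-72→MAG7 = 0.545658 rad  (haversine)
θ₁₃ = bearing WX-72→MAG7 = 332.424°,  θ₁₂ = bearing WX-72→WX2 = 266.167°
dₓₜ = R·arcsin(sin δ₁₃ · sin(θ₁₃ − θ₁₂)) = 6378.14·arcsin(0.51898·sin(66.257°)) = 3157.347 km
|dₓₜ| = 3157.347 km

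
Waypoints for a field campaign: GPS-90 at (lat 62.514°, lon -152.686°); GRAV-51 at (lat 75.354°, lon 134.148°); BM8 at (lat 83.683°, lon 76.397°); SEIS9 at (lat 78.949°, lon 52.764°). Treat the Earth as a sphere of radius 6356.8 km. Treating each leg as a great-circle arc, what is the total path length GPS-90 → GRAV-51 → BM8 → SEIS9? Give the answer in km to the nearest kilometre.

5009 km

GPS-90→GRAV-51: c = 0.468840 rad, d = 2980.32 km
GRAV-51→BM8: c = 0.217328 rad, d = 1381.51 km
BM8→SEIS9: c = 0.101830 rad, d = 647.32 km
Total = 2980.32 + 1381.51 + 647.32 = 5009.15 km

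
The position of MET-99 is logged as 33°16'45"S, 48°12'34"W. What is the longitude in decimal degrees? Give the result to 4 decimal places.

48° + 12′/60 + 34″/3600 = 48 + 0.20000 + 0.00944 = 48.2094°

48.2094°W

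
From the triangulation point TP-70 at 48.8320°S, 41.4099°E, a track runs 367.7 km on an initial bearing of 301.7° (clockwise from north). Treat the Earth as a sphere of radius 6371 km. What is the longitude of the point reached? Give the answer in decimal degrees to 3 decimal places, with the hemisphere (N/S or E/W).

δ = d/R = 367.7/6371 = 0.057715 rad
φ₂ = arcsin(sin φ₁ cos δ + cos φ₁ sin δ cos θ)
   = arcsin(-0.75278·0.99833 + 0.65827·0.05768·0.52547) = -47.01874°
λ₂ = λ₁ + atan2(sin θ sin δ cos φ₁, cos δ − sin φ₁ sin φ₂) = 37.28184°

37.282°E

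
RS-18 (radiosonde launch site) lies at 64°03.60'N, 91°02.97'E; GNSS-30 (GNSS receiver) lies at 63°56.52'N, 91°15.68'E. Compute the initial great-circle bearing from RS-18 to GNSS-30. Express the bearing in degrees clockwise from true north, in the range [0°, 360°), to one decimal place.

RS-18: φ = +64.06000°, λ = +91.04950°
GNSS-30: φ = +63.94200°, λ = +91.26133°
Δλ = 0.2118°
y = sin Δλ · cos φ₂ = 0.001624
x = cos φ₁ sin φ₂ − sin φ₁ cos φ₂ cos Δλ = -0.002057
θ = atan2(y, x) = 141.7043° → 141.7043° (mod 360°)

141.7°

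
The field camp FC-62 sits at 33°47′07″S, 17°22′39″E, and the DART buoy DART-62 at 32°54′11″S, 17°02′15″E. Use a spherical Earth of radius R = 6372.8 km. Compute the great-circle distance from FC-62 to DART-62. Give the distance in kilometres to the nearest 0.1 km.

FC-62: φ = -33.78528°, λ = +17.37750°
DART-62: φ = -32.90306°, λ = +17.03750°
Δφ = 0.8822°,  Δλ = -0.3400°
a = sin²(Δφ/2) + cos φ₁ cos φ₂ sin²(Δλ/2) = 0.000065
c = 2·arcsin(√a) = 0.016176 rad = 0.9268°
d = R·c = 6372.8 × 0.016176 = 103.1 km

103.1 km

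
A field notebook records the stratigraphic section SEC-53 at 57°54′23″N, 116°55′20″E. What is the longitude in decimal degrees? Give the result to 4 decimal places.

116.9222°E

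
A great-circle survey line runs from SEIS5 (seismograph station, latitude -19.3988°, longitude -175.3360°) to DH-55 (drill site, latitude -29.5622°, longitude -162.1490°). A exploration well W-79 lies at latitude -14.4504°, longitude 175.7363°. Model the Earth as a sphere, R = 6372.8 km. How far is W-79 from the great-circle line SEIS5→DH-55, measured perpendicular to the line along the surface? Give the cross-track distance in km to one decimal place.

δ₁₃ = central angle SEIS5→W-79 = 0.172218 rad  (haversine)
θ₁₃ = bearing SEIS5→W-79 = 298.725°,  θ₁₂ = bearing SEIS5→DH-55 = 132.850°
dₓₜ = R·arcsin(sin δ₁₃ · sin(θ₁₃ − θ₁₂)) = 6372.8·arcsin(0.17137·sin(165.875°)) = 266.588 km
|dₓₜ| = 266.588 km

266.6 km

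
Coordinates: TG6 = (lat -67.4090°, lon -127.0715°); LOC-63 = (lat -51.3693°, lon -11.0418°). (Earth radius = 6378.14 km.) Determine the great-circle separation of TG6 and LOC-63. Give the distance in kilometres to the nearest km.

Δφ = 16.0397°,  Δλ = 116.0297°
a = sin²(Δφ/2) + cos φ₁ cos φ₂ sin²(Δλ/2) = 0.191999
c = 2·arcsin(√a) = 0.907139 rad = 51.9752°
d = R·c = 6378.14 × 0.907139 = 5785.9 km

5786 km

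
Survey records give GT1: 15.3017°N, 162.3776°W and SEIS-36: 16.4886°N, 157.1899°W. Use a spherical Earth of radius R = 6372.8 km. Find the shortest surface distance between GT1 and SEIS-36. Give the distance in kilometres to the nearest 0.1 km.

570.4 km

Δφ = 1.1869°,  Δλ = 5.1877°
a = sin²(Δφ/2) + cos φ₁ cos φ₂ sin²(Δλ/2) = 0.002002
c = 2·arcsin(√a) = 0.089506 rad = 5.1283°
d = R·c = 6372.8 × 0.089506 = 570.4 km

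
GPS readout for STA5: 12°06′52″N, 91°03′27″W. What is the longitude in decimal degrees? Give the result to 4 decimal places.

91.0575°W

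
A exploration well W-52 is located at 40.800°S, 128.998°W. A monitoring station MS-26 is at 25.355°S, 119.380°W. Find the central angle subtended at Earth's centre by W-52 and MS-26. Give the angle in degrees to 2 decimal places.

17.39°

Δφ = 15.4450°,  Δλ = 9.6180°
a = sin²(Δφ/2) + cos φ₁ cos φ₂ sin²(Δλ/2) = 0.022865
c = 2·arcsin(√a) = 0.303585 rad = 17.3941°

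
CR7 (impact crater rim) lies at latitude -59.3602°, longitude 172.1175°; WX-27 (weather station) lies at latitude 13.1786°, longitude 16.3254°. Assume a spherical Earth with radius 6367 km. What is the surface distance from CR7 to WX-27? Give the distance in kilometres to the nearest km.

14496 km

Δφ = 72.5388°,  Δλ = -155.7921°
a = sin²(Δφ/2) + cos φ₁ cos φ₂ sin²(Δλ/2) = 0.824370
c = 2·arcsin(√a) = 2.276723 rad = 130.4466°
d = R·c = 6367 × 2.276723 = 14495.9 km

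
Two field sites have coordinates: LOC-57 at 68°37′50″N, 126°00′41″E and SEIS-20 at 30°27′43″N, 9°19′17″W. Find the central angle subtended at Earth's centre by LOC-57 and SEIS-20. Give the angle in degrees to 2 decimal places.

75.60°

LOC-57: φ = +68.63056°, λ = +126.01139°
SEIS-20: φ = +30.46194°, λ = -9.32139°
Δφ = -38.1686°,  Δλ = -135.3328°
a = sin²(Δφ/2) + cos φ₁ cos φ₂ sin²(Δλ/2) = 0.375632
c = 2·arcsin(√a) = 1.319422 rad = 75.5973°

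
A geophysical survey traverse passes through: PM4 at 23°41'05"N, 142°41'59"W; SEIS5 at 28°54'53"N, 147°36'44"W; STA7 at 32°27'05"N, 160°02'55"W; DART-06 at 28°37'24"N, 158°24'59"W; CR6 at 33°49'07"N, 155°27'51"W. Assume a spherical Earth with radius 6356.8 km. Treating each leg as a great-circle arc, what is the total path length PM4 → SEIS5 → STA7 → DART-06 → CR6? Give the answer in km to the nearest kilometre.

3100 km

PM4: φ = +23.68472°, λ = -142.69972°
SEIS5: φ = +28.91472°, λ = -147.61222°
STA7: φ = +32.45139°, λ = -160.04861°
DART-06: φ = +28.62333°, λ = -158.41639°
CR6: φ = +33.81861°, λ = -155.46417°
PM4→SEIS5: c = 0.119300 rad, d = 758.37 km
SEIS5→STA7: c = 0.196461 rad, d = 1248.86 km
STA7→DART-06: c = 0.071172 rad, d = 452.43 km
DART-06→CR6: c = 0.100800 rad, d = 640.76 km
Total = 758.37 + 1248.86 + 452.43 + 640.76 = 3100.42 km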